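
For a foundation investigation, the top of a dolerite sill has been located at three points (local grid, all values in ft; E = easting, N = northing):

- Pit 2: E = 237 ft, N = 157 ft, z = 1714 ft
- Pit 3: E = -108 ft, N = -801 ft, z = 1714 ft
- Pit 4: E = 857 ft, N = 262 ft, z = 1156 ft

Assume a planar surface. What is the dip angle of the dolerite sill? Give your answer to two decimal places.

Two edge vectors: Pit 2→Pit 3 = (-345, -958, 0), Pit 2→Pit 4 = (620, 105, -558).
Normal n = (Pit 2→Pit 3) × (Pit 2→Pit 4) = (534564, -192510, 557735).
So ∂z/∂E = −n_x/n_z = −0.95846 and ∂z/∂N = −n_y/n_z = 0.34516.
Gradient magnitude |∇z| = √(a² + b²) = √(0.91864 + 0.11914) = 1.01871.
True dip = arctan(1.01871) = 45.53°, dipping toward ESE (azimuth ≈ 110°).

45.53°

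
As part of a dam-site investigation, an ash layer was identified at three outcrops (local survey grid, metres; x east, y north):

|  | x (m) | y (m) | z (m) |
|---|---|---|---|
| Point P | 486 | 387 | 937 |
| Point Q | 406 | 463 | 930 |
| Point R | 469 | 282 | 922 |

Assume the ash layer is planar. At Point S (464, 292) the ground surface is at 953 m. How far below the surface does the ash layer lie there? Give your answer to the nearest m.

31 m

Let the plane be z = a·x + b·y + c.
Point Q−Point P: −80a + 76b = −7;  Point R−Point P: −17a − 105b = −15.
Solving gives a = 0.19346, b = 0.11154.
Then c = 937 − a·486 − b·387 = 799.82.
At (464, 292): z_contact = 89.8 + 32.6 + 799.82 = 922.1 m.
Depth below ground = 953 − 922.1 = 31 m.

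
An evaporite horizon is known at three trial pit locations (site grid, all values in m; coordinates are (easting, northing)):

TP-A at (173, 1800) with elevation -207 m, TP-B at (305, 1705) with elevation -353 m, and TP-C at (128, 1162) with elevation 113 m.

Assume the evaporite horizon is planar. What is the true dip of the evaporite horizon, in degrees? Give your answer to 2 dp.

55.47°

Let the plane be z = a·E + b·N + c.
TP-B−TP-A: 132a − 95b = −146;  TP-C−TP-A: −45a − 638b = 320.
Solving gives a = −1.39616, b = −0.40309.
Gradient magnitude |∇z| = √(a² + b²) = √(1.94928 + 0.16248) = 1.45319.
True dip = arctan(1.45319) = 55.47°, dipping toward ENE (azimuth ≈ 074°).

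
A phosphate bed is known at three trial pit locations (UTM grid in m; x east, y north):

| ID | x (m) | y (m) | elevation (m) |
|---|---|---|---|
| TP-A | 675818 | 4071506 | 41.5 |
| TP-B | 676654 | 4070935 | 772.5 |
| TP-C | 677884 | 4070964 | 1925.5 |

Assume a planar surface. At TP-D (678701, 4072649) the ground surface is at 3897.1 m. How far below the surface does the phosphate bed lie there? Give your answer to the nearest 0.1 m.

1057.2 m

Two edge vectors: TP-A→TP-B = (836, -571, 731), TP-A→TP-C = (2066, -542, 1884).
Normal n = (TP-A→TP-B) × (TP-A→TP-C) = (-679562, -64778, 726574).
So ∂z/∂x = −n_x/n_z = 0.935296336 and ∂z/∂y = −n_y/n_z = 0.089155406.
Intercept c from TP-A: 41.5 − 632090.10 − 362996.77 = −995045.37.
At (678701, 4072649): z_contact = 634786.56 + 363098.68 − 995045.37 = 2839.86 m.
Depth below ground = 3897.1 − 2839.86 = 1057.2 m.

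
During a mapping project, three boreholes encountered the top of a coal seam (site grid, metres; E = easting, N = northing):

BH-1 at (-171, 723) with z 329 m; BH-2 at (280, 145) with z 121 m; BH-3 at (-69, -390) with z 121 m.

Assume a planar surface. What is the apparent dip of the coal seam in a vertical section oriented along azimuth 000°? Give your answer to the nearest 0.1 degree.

9.3°

Two edge vectors: BH-1→BH-2 = (451, -578, -208), BH-1→BH-3 = (102, -1113, -208).
Normal n = (BH-1→BH-2) × (BH-1→BH-3) = (-111280, 72592, -443007).
So ∂z/∂E = −n_x/n_z = −0.25119 and ∂z/∂N = −n_y/n_z = 0.16386.
Unit vector along 000° is (sin 0°, cos 0°) = (0.0000, 1.0000).
Slope in that direction = a·(0.0000) + b·(1.0000) = 0.16386.
Apparent dip = arctan|0.16386| = 9.3° (true dip is 16.7°, so apparent ≤ true as expected).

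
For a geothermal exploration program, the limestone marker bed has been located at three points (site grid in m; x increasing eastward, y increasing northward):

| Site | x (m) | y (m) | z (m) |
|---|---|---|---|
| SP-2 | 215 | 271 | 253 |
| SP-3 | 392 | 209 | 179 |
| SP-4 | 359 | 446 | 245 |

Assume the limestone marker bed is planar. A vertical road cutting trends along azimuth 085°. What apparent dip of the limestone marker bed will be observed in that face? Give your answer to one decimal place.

17.5°

Two edge vectors: SP-2→SP-3 = (177, -62, -74), SP-2→SP-4 = (144, 175, -8).
Normal n = (SP-2→SP-3) × (SP-2→SP-4) = (13446, -9240, 39903).
So ∂z/∂x = −n_x/n_z = −0.33697 and ∂z/∂y = −n_y/n_z = 0.23156.
Unit vector along 085° is (sin 85°, cos 85°) = (0.9962, 0.0872).
Slope in that direction = a·(0.9962) + b·(0.0872) = −0.31550.
Apparent dip = arctan|0.31550| = 17.5° (true dip is 22.2°, so apparent ≤ true as expected).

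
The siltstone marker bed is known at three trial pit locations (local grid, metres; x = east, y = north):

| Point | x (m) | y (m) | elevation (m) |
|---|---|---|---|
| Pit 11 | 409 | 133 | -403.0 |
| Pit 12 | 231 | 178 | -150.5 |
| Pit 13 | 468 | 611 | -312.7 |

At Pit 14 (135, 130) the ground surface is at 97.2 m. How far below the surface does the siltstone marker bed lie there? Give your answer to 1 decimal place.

Two edge vectors: Pit 11→Pit 12 = (-178, 45, 252.5), Pit 11→Pit 13 = (59, 478, 90.3).
Normal n = (Pit 11→Pit 12) × (Pit 11→Pit 13) = (-116631.5, 30970.9, -87739).
So ∂z/∂x = −n_x/n_z = −1.32930 and ∂z/∂y = −n_y/n_z = 0.35299.
Intercept c from Pit 11: -403 + 543.68 − 46.95 = 93.74.
At (135, 130): z_contact = −179.46 + 45.89 + 93.74 = -39.83 m.
Depth below ground = 97.2 − (-39.83) = 137.0 m.

137.0 m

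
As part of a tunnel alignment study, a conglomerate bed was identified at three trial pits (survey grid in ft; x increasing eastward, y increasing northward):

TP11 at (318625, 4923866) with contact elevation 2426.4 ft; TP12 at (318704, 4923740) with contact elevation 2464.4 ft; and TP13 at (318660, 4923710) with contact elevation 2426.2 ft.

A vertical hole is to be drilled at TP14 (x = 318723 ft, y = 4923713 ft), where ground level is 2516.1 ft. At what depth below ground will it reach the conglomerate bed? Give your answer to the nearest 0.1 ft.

42.0 ft

Two edge vectors: TP11→TP12 = (79, -126, 38), TP11→TP13 = (35, -156, -0.2).
Normal n = (TP11→TP12) × (TP11→TP13) = (5953.2, 1345.8, -7914).
So ∂z/∂x = −n_x/n_z = 0.752236543 and ∂z/∂y = −n_y/n_z = 0.170053071.
Intercept c from TP11: 2426.4 − 239681.37 − 837318.53 = −1074573.50.
At (318723, 4923713): z_contact = 239755.09 + 837292.51 − 1074573.50 = 2474.10 ft.
Depth below ground = 2516.1 − 2474.10 = 42.0 ft.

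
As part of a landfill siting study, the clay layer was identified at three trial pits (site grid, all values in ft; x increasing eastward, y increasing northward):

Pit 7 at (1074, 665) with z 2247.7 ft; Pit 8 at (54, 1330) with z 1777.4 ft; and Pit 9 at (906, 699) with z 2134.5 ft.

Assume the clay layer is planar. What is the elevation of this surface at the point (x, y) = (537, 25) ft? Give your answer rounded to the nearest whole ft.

1532 ft

Two edge vectors: Pit 7→Pit 8 = (-1020, 665, -470.3), Pit 7→Pit 9 = (-168, 34, -113.2).
Normal n = (Pit 7→Pit 8) × (Pit 7→Pit 9) = (-59287.8, -36453.6, 77040).
So ∂z/∂x = −n_x/n_z = 0.76957 and ∂z/∂y = −n_y/n_z = 0.47318.
Intercept c from Pit 7: 2247.7 − 826.52 − 314.66 = 1106.52.
At (537, 25): z = 413.3 + 11.8 + 1106.52 = 1531.6 ft.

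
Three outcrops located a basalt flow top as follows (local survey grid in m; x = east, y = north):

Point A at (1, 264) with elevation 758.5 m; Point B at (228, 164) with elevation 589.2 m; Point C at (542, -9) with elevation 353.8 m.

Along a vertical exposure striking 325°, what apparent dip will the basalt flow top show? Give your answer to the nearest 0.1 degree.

24.1°

Let the plane be z = a·x + b·y + c.
Point B−Point A: 227a − 100b = −169.3;  Point C−Point A: 541a − 273b = −404.7.
Solving gives a = −0.73039, b = 0.03501.
Unit vector along 325° is (sin 325°, cos 325°) = (-0.5736, 0.8192).
Slope in that direction = a·(-0.5736) + b·(0.8192) = 0.44762.
Apparent dip = arctan|0.44762| = 24.1° (true dip is 36.2°, so apparent ≤ true as expected).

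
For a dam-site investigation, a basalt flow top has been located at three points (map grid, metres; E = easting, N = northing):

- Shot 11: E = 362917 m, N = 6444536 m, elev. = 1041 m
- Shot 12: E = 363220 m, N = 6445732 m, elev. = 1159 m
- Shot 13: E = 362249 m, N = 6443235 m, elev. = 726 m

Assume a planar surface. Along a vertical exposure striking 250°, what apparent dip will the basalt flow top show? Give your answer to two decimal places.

Let the plane be z = a·E + b·N + c.
Shot 12−Shot 11: 303a + 1196b = 118;  Shot 13−Shot 11: −668a − 1301b = −315.
Solving gives a = 0.55154, b = −0.04107.
Unit vector along 250° is (sin 250°, cos 250°) = (-0.9397, -0.3420).
Slope in that direction = a·(-0.9397) + b·(-0.3420) = −0.50423.
Apparent dip = arctan|0.50423| = 26.76° (true dip is 28.9°, so apparent ≤ true as expected).

26.76°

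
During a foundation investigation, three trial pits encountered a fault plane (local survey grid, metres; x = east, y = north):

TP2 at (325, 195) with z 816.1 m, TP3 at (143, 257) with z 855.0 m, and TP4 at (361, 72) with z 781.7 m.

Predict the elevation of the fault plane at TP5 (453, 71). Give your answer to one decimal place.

Two edge vectors: TP2→TP3 = (-182, 62, 38.9), TP2→TP4 = (36, -123, -34.4).
Normal n = (TP2→TP3) × (TP2→TP4) = (2651.9, -4860.4, 20154).
So ∂z/∂x = −n_x/n_z = −0.13158 and ∂z/∂y = −n_y/n_z = 0.24116.
Intercept c from TP2: 816.1 + 42.76 − 47.03 = 811.84.
At (453, 71): z = −59.6 + 17.1 + 811.84 = 769.4 m.

769.4 m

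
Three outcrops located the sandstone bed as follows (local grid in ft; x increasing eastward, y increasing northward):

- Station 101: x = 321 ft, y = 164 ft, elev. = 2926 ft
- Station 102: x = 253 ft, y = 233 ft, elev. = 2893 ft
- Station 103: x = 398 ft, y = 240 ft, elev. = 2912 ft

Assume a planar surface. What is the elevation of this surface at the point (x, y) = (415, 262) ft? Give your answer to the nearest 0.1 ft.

Let the plane be z = a·x + b·y + c.
Station 102−Station 101: −68a + 69b = −33;  Station 103−Station 101: 77a + 76b = −14.
Solving gives a = 0.14712, b = −0.33327.
Then c = 2926 − a·321 − b·164 = 2933.43.
At (415, 262): z = 61.1 − 87.3 + 2933.43 = 2907.2 ft.

2907.2 ft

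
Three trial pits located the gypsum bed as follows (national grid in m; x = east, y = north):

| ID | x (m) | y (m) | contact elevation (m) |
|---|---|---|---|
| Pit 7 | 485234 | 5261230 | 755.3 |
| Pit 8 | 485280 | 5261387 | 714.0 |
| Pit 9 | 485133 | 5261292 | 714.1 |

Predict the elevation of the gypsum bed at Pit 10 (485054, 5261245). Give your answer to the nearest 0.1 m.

712.8 m

Let the plane be z = a·x + b·y + c.
Pit 8−Pit 7: 46a + 157b = −41.3;  Pit 9−Pit 7: −101a + 62b = −41.2.
Solving gives a = 0.208872735, b = −0.324255706.
Then c = 755.3 − a·485234 − b·5261230 = 1605386.99.
At (485054, 5261245): z = 101314.6 − 1705988.7 + 1605386.99 = 712.8 m.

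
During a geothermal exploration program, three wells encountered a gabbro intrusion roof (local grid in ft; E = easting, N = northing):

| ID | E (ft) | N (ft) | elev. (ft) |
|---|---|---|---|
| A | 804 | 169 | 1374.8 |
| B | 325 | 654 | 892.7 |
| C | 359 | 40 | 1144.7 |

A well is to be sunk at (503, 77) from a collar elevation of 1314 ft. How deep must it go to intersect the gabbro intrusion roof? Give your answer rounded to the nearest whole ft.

Let the plane be z = a·E + b·N + c.
B−A: −479a + 485b = −482.1;  C−A: −445a − 129b = −230.1.
Solving gives a = 0.62601, b = −0.37576.
Then c = 1374.8 − a·804 − b·169 = 934.99.
At (503, 77): z_contact = 314.9 − 28.9 + 934.99 = 1220.9 ft.
Depth below ground = 1314 − 1220.9 = 93 ft.

93 ft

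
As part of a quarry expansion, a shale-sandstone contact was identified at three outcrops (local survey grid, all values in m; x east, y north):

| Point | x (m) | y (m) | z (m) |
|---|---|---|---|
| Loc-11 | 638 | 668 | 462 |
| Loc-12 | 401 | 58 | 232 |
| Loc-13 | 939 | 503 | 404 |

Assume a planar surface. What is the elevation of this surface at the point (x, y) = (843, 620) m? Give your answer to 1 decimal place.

Two edge vectors: Loc-11→Loc-12 = (-237, -610, -230), Loc-11→Loc-13 = (301, -165, -58).
Normal n = (Loc-11→Loc-12) × (Loc-11→Loc-13) = (-2570, -82976, 222715).
So ∂z/∂x = −n_x/n_z = 0.01154 and ∂z/∂y = −n_y/n_z = 0.37257.
Intercept c from Loc-11: 462 − 7.36 − 248.87 = 205.76.
At (843, 620): z = 9.7 + 231.0 + 205.76 = 446.5 m.

446.5 m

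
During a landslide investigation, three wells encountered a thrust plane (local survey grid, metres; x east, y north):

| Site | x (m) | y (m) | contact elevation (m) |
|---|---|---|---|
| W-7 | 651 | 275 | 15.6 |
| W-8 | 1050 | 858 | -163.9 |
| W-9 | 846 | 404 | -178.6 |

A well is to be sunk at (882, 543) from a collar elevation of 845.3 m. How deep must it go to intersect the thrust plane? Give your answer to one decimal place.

Two edge vectors: W-7→W-8 = (399, 583, -179.5), W-7→W-9 = (195, 129, -194.2).
Normal n = (W-7→W-8) × (W-7→W-9) = (-90063.1, 42483.3, -62214).
So ∂z/∂x = −n_x/n_z = −1.447634 and ∂z/∂y = −n_y/n_z = 0.682858.
Intercept c from W-7: 15.6 + 942.41 − 187.79 = 770.22.
At (882, 543): z_contact = −1276.81 + 370.79 + 770.22 = -135.80 m.
Depth below ground = 845.3 − (-135.80) = 981.1 m.

981.1 m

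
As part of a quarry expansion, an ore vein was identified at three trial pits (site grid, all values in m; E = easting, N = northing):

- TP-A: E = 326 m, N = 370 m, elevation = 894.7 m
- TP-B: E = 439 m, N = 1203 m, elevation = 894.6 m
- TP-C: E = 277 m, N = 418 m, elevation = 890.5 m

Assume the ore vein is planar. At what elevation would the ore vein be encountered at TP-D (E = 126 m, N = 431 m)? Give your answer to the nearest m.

Let the plane be z = a·E + b·N + c.
TP-B−TP-A: 113a + 833b = −0.1;  TP-C−TP-A: −49a + 48b = −4.2.
Solving gives a = 0.07556, b = −0.01037.
Then c = 894.7 − a·326 − b·370 = 873.91.
At (126, 431): z = 9.5 − 4.5 + 873.91 = 879.0 m.

879 m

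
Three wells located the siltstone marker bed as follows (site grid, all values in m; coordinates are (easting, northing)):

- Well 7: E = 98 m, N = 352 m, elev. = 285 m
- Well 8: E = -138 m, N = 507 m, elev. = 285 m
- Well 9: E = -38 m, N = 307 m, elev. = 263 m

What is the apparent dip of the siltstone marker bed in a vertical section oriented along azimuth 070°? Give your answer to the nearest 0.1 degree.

Let the plane be z = a·E + b·N + c.
Well 8−Well 7: −236a + 155b = 0;  Well 9−Well 7: −136a − 45b = −22.
Solving gives a = 0.10757, b = 0.16379.
Unit vector along 070° is (sin 70°, cos 70°) = (0.9397, 0.3420).
Slope in that direction = a·(0.9397) + b·(0.3420) = 0.15710.
Apparent dip = arctan|0.15710| = 8.9° (true dip is 11.1°, so apparent ≤ true as expected).

8.9°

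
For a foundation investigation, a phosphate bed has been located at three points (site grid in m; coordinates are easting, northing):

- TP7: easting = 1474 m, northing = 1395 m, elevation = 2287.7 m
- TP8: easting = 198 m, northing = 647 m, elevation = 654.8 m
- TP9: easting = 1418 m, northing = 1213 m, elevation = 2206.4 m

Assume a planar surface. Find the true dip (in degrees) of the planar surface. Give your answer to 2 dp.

Let the plane be z = a·easting + b·northing + c.
TP8−TP7: −1276a − 748b = −1632.9;  TP9−TP7: −56a − 182b = −81.3.
Solving gives a = 1.24183, b = 0.06460.
Gradient magnitude |∇z| = √(a² + b²) = √(1.54215 + 0.00417) = 1.24351.
True dip = arctan(1.24351) = 51.19°, dipping toward W (azimuth ≈ 267°).

51.19°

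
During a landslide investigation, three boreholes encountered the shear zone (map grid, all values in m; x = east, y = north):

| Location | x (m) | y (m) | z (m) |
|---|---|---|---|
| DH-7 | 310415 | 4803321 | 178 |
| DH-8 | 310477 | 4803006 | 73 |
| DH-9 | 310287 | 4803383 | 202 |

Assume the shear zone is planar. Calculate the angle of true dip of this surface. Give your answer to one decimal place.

Two edge vectors: DH-7→DH-8 = (62, -315, -105), DH-7→DH-9 = (-128, 62, 24).
Normal n = (DH-7→DH-8) × (DH-7→DH-9) = (-1050, 11952, -36476).
So ∂z/∂x = −n_x/n_z = −0.02879 and ∂z/∂y = −n_y/n_z = 0.32767.
Gradient magnitude |∇z| = √(a² + b²) = √(0.00083 + 0.10737) = 0.32893.
True dip = arctan(0.32893) = 18.2°, dipping toward S (azimuth ≈ 175°).

18.2°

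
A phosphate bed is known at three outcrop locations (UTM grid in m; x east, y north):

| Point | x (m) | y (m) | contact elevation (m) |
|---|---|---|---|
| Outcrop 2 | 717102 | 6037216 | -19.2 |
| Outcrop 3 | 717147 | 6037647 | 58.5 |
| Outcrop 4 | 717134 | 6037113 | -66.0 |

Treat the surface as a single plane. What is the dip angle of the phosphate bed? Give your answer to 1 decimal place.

35.2°

Let the plane be z = a·x + b·y + c.
Outcrop 3−Outcrop 2: 45a + 431b = 77.7;  Outcrop 4−Outcrop 2: 32a − 103b = −46.8.
Solving gives a = −0.66032, b = 0.24922.
Gradient magnitude |∇z| = √(a² + b²) = √(0.43602 + 0.06211) = 0.70579.
True dip = arctan(0.70579) = 35.2°, dipping toward ESE (azimuth ≈ 111°).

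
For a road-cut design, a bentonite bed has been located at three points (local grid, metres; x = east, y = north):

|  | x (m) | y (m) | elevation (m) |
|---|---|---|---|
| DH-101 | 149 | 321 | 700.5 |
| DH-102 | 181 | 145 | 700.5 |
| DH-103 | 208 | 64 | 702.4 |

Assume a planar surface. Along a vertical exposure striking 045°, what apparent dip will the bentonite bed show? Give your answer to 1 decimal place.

Let the plane be z = a·x + b·y + c.
DH-102−DH-101: 32a − 176b = 0;  DH-103−DH-101: 59a − 257b = 1.9.
Solving gives a = 0.15481, b = 0.02815.
Unit vector along 045° is (sin 45°, cos 45°) = (0.7071, 0.7071).
Slope in that direction = a·(0.7071) + b·(0.7071) = 0.12937.
Apparent dip = arctan|0.12937| = 7.4° (true dip is 8.9°, so apparent ≤ true as expected).

7.4°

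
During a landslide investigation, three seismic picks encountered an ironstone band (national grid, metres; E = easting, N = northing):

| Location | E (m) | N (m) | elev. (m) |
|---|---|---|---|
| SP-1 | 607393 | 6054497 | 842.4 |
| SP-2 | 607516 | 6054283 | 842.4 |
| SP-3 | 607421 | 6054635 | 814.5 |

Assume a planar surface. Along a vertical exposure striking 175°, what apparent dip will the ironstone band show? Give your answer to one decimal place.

Let the plane be z = a·E + b·N + c.
SP-2−SP-1: 123a − 214b = 0;  SP-3−SP-1: 28a + 138b = −27.9.
Solving gives a = −0.25998, b = −0.14943.
Unit vector along 175° is (sin 175°, cos 175°) = (0.0872, -0.9962).
Slope in that direction = a·(0.0872) + b·(-0.9962) = 0.12620.
Apparent dip = arctan|0.12620| = 7.2° (true dip is 16.7°, so apparent ≤ true as expected).

7.2°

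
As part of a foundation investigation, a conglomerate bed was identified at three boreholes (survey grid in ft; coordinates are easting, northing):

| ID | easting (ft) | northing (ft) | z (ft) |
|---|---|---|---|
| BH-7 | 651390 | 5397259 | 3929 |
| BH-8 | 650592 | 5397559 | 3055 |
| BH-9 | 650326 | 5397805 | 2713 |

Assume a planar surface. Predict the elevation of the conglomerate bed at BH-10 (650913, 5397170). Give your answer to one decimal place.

Let the plane be z = a·easting + b·northing + c.
BH-8−BH-7: −798a + 300b = −874;  BH-9−BH-7: −1064a + 546b = −1216.
Solving gives a = 0.964774951, b = −0.347031963.
Then c = 3929 − a·651390 − b·5397259 = 1248505.63.
At (650913, 5397170): z = 627984.6 − 1872990.5 + 1248505.63 = 3499.7 ft.

3499.7 ft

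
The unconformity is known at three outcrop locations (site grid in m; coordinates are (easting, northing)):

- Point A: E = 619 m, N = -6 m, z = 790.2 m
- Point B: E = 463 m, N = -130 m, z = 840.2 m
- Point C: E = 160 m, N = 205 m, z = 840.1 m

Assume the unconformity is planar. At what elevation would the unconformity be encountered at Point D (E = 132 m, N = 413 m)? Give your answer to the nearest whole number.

Let the plane be z = a·E + b·N + c.
Point B−Point A: −156a − 124b = 50;  Point C−Point A: −459a + 211b = 49.9.
Solving gives a = −0.18632, b = −0.16882.
Then c = 790.2 − a·619 − b·-6 = 904.52.
At (132, 413): z = −24.6 − 69.7 + 904.52 = 810.2 m.

810 m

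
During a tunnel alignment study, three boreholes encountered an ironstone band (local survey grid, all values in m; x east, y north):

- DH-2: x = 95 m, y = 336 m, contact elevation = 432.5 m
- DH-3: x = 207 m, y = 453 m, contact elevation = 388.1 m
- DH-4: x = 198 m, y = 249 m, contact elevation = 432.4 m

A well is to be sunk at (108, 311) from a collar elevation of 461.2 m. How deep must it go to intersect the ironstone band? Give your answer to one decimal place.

25.8 m

Two edge vectors: DH-2→DH-3 = (112, 117, -44.4), DH-2→DH-4 = (103, -87, -0.1).
Normal n = (DH-2→DH-3) × (DH-2→DH-4) = (-3874.5, -4562, -21795).
So ∂z/∂x = −n_x/n_z = −0.17777 and ∂z/∂y = −n_y/n_z = −0.20931.
Intercept c from DH-2: 432.5 + 16.89 + 70.33 = 519.72.
At (108, 311): z_contact = −19.20 − 65.10 + 519.72 = 435.42 m.
Depth below ground = 461.2 − 435.42 = 25.8 m.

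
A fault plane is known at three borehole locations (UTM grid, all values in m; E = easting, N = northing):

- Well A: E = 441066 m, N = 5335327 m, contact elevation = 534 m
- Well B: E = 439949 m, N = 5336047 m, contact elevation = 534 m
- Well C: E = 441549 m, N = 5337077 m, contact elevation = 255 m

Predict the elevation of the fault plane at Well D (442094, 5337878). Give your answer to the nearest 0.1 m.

99.0 m

Two edge vectors: Well A→Well B = (-1117, 720, 0), Well A→Well C = (483, 1750, -279).
Normal n = (Well A→Well B) × (Well A→Well C) = (-200880, -311643, -2302510).
So ∂z/∂E = −n_x/n_z = −0.087243921 and ∂z/∂N = −n_y/n_z = −0.135349249.
Intercept c from Well A: 534 + 38480.33 + 722132.50 = 761146.83.
At (442094, 5337878): z = −38570.0 − 722477.8 + 761146.83 = 99.0 m.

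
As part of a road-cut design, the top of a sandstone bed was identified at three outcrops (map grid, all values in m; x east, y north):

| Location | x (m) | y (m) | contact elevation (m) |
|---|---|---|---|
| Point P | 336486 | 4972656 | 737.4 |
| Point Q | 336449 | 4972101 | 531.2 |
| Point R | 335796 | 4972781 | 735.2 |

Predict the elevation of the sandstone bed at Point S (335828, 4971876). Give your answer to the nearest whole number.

405 m

Let the plane be z = a·x + b·y + c.
Point Q−Point P: −37a − 555b = −206.2;  Point R−Point P: −690a + 125b = −2.2.
Solving gives a = 0.06965362, b = 0.36688796.
Then c = 737.4 − a·336486 − b·4972656 = −1847107.67.
At (335828, 4971876): z = 23391.6 + 1824121.4 − 1847107.67 = 405.4 m.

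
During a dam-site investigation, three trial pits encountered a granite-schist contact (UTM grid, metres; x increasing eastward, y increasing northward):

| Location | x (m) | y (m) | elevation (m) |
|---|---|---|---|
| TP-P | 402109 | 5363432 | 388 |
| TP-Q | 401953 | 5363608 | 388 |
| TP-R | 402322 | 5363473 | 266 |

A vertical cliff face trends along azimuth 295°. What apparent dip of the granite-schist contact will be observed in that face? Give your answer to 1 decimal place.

14.6°

Two edge vectors: TP-P→TP-Q = (-156, 176, 0), TP-P→TP-R = (213, 41, -122).
Normal n = (TP-P→TP-Q) × (TP-P→TP-R) = (-21472, -19032, -43884).
So ∂z/∂x = −n_x/n_z = −0.48929 and ∂z/∂y = −n_y/n_z = −0.43369.
Unit vector along 295° is (sin 295°, cos 295°) = (-0.9063, 0.4226).
Slope in that direction = a·(-0.9063) + b·(0.4226) = 0.26016.
Apparent dip = arctan|0.26016| = 14.6° (true dip is 33.2°, so apparent ≤ true as expected).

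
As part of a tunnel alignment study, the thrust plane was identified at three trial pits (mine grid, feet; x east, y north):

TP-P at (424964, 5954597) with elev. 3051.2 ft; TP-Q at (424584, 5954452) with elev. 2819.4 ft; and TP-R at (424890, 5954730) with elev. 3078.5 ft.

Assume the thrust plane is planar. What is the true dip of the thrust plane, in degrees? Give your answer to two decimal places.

Two edge vectors: TP-P→TP-Q = (-380, -145, -231.8), TP-P→TP-R = (-74, 133, 27.3).
Normal n = (TP-P→TP-Q) × (TP-P→TP-R) = (26870.9, 27527.2, -61270).
So ∂z/∂x = −n_x/n_z = 0.43857 and ∂z/∂y = −n_y/n_z = 0.44928.
Gradient magnitude |∇z| = √(a² + b²) = √(0.19234 + 0.20185) = 0.62785.
True dip = arctan(0.62785) = 32.12°, dipping toward SW (azimuth ≈ 224°).

32.12°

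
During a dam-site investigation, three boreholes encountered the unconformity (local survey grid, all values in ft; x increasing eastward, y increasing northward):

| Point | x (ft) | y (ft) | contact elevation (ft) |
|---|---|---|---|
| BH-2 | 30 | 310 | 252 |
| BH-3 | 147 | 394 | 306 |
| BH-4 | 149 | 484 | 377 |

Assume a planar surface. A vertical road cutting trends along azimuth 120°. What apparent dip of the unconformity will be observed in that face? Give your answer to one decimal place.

Two edge vectors: BH-2→BH-3 = (117, 84, 54), BH-2→BH-4 = (119, 174, 125).
Normal n = (BH-2→BH-3) × (BH-2→BH-4) = (1104, -8199, 10362).
So ∂z/∂x = −n_x/n_z = −0.10654 and ∂z/∂y = −n_y/n_z = 0.79126.
Unit vector along 120° is (sin 120°, cos 120°) = (0.8660, -0.5000).
Slope in that direction = a·(0.8660) + b·(-0.5000) = −0.48790.
Apparent dip = arctan|0.48790| = 26.0° (true dip is 38.6°, so apparent ≤ true as expected).

26.0°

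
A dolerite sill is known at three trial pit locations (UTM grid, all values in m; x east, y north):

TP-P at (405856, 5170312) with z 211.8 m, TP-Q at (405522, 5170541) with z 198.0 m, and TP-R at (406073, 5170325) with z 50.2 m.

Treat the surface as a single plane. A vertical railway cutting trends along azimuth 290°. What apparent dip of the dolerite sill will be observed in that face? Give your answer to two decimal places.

Two edge vectors: TP-P→TP-Q = (-334, 229, -13.8), TP-P→TP-R = (217, 13, -161.6).
Normal n = (TP-P→TP-Q) × (TP-P→TP-R) = (-36827, -56969, -54035).
So ∂z/∂x = −n_x/n_z = −0.68154 and ∂z/∂y = −n_y/n_z = −1.05430.
Unit vector along 290° is (sin 290°, cos 290°) = (-0.9397, 0.3420).
Slope in that direction = a·(-0.9397) + b·(0.3420) = 0.27985.
Apparent dip = arctan|0.27985| = 15.63° (true dip is 51.5°, so apparent ≤ true as expected).

15.63°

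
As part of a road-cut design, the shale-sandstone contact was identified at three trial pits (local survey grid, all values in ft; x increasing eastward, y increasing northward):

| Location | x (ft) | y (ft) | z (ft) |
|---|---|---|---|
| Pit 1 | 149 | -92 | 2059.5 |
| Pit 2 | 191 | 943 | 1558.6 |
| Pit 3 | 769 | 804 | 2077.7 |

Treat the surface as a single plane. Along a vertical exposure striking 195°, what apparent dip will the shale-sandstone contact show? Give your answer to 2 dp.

Let the plane be z = a·x + b·y + c.
Pit 2−Pit 1: 42a + 1035b = −500.9;  Pit 3−Pit 1: 620a + 896b = 18.2.
Solving gives a = 0.77416, b = −0.51538.
Unit vector along 195° is (sin 195°, cos 195°) = (-0.2588, -0.9659).
Slope in that direction = a·(-0.2588) + b·(-0.9659) = 0.29745.
Apparent dip = arctan|0.29745| = 16.57° (true dip is 42.9°, so apparent ≤ true as expected).

16.57°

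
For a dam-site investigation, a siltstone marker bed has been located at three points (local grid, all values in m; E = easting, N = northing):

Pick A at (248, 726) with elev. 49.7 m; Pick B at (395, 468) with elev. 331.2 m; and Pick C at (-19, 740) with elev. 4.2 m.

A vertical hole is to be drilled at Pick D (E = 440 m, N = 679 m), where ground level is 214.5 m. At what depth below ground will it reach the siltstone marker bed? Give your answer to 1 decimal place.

94.2 m

Let the plane be z = a·E + b·N + c.
Pick B−Pick A: 147a − 258b = 281.5;  Pick C−Pick A: −267a + 14b = −45.5.
Solving gives a = 0.11669, b = −1.02460.
Then c = 49.7 − a·248 − b·726 = 764.62.
At (440, 679): z_contact = 51.34 − 695.70 + 764.62 = 120.26 m.
Depth below ground = 214.5 − 120.26 = 94.2 m.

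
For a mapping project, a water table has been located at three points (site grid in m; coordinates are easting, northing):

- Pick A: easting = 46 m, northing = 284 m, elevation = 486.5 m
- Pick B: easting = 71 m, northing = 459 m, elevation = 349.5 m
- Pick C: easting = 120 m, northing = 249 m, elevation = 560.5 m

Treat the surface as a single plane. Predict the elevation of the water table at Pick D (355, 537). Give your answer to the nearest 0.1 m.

Let the plane be z = a·easting + b·northing + c.
Pick B−Pick A: 25a + 175b = −137;  Pick C−Pick A: 74a − 35b = 74.
Solving gives a = 0.58987, b = −0.86712.
Then c = 486.5 − a·46 − b·284 = 705.63.
At (355, 537): z = 209.4 − 465.6 + 705.63 = 449.4 m.

449.4 m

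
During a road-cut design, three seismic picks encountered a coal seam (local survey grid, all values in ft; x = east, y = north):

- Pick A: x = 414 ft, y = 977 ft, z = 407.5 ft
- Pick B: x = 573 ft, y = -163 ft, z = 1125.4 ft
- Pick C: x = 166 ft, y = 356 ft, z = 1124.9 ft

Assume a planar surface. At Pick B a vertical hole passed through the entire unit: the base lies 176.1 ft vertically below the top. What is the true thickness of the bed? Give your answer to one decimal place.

Two edge vectors: Pick A→Pick B = (159, -1140, 717.9), Pick A→Pick C = (-248, -621, 717.4).
Normal n = (Pick A→Pick B) × (Pick A→Pick C) = (-372020.1, -292105.8, -381459).
So ∂z/∂x = −n_x/n_z = −0.97526 and ∂z/∂y = −n_y/n_z = −0.76576.
|∇z| = √(a²+b²) = 1.23996, so dip δ = arctan(1.23996) = 51.11°.
True thickness = vertical thickness × cos δ = 176.1 × cos 51.11° = 110.5 ft.

110.5 ft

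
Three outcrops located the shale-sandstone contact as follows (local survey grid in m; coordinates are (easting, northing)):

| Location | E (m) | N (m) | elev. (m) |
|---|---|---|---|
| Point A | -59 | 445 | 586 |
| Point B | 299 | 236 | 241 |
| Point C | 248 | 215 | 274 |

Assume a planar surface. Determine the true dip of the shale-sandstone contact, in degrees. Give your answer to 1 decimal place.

Let the plane be z = a·E + b·N + c.
Point B−Point A: 358a − 209b = −345;  Point C−Point A: 307a − 230b = −312.
Solving gives a = −0.77802, b = 0.31804.
Gradient magnitude |∇z| = √(a² + b²) = √(0.60531 + 0.10115) = 0.84051.
True dip = arctan(0.84051) = 40.0°, dipping toward ESE (azimuth ≈ 112°).

40.0°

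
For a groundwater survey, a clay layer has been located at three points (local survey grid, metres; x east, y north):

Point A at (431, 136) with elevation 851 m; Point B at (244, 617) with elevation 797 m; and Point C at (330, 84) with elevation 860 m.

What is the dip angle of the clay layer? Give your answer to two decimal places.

Let the plane be z = a·x + b·y + c.
Point B−Point A: −187a + 481b = −54;  Point C−Point A: −101a − 52b = 9.
Solving gives a = −0.02609, b = −0.12241.
Gradient magnitude |∇z| = √(a² + b²) = √(0.00068 + 0.01498) = 0.12516.
True dip = arctan(0.12516) = 7.13°, dipping toward NNE (azimuth ≈ 012°).

7.13°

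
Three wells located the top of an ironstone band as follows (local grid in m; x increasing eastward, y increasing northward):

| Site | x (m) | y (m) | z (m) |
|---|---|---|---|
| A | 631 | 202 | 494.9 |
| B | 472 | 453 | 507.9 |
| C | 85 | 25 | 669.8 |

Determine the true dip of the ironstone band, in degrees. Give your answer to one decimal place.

Two edge vectors: A→B = (-159, 251, 13), A→C = (-546, -177, 174.9).
Normal n = (A→B) × (A→C) = (46200.9, 20711.1, 165189).
So ∂z/∂x = −n_x/n_z = −0.27969 and ∂z/∂y = −n_y/n_z = −0.12538.
Gradient magnitude |∇z| = √(a² + b²) = √(0.07822 + 0.01572) = 0.30650.
True dip = arctan(0.30650) = 17.0°, dipping toward ENE (azimuth ≈ 066°).

17.0°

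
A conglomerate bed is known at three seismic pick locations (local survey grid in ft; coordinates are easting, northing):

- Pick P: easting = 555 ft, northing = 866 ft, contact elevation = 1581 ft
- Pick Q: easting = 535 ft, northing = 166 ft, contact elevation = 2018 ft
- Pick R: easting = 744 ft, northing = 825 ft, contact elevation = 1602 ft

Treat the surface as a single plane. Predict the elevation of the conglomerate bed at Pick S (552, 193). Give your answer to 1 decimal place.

2000.8 ft

Let the plane be z = a·easting + b·northing + c.
Pick Q−Pick P: −20a − 700b = 437;  Pick R−Pick P: 189a − 41b = 21.
Solving gives a = −0.02417, b = −0.62360.
Then c = 1581 − a·555 − b·866 = 2134.45.
At (552, 193): z = −13.3 − 120.4 + 2134.45 = 2000.8 ft.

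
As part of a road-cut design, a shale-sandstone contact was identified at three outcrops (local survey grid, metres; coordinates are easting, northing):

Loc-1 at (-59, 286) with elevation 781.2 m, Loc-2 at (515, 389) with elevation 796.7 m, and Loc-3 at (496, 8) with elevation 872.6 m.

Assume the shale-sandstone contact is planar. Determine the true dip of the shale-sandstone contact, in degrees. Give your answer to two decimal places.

11.97°

Two edge vectors: Loc-1→Loc-2 = (574, 103, 15.5), Loc-1→Loc-3 = (555, -278, 91.4).
Normal n = (Loc-1→Loc-2) × (Loc-1→Loc-3) = (13723.2, -43861.1, -216737).
So ∂z/∂easting = −n_x/n_z = 0.06332 and ∂z/∂northing = −n_y/n_z = −0.20237.
Gradient magnitude |∇z| = √(a² + b²) = √(0.00401 + 0.04095) = 0.21204.
True dip = arctan(0.21204) = 11.97°, dipping toward NNW (azimuth ≈ 343°).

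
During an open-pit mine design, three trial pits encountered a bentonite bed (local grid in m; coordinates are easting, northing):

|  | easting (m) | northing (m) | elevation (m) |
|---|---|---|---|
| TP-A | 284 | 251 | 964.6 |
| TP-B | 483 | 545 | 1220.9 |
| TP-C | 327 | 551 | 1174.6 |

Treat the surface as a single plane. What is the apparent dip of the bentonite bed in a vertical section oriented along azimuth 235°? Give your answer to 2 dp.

Let the plane be z = a·easting + b·northing + c.
TP-B−TP-A: 199a + 294b = 256.3;  TP-C−TP-A: 43a + 300b = 210.
Solving gives a = 0.32194, b = 0.65385.
Unit vector along 235° is (sin 235°, cos 235°) = (-0.8192, -0.5736).
Slope in that direction = a·(-0.8192) + b·(-0.5736) = −0.63876.
Apparent dip = arctan|0.63876| = 32.57° (true dip is 36.1°, so apparent ≤ true as expected).

32.57°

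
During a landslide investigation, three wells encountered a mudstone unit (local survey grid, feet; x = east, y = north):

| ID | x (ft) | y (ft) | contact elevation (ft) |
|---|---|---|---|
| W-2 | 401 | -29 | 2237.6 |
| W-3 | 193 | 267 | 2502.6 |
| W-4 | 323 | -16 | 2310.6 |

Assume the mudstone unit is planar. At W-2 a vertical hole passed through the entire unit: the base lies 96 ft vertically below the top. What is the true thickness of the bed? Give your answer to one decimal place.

70.3 ft

Two edge vectors: W-2→W-3 = (-208, 296, 265), W-2→W-4 = (-78, 13, 73).
Normal n = (W-2→W-3) × (W-2→W-4) = (18163, -5486, 20384).
So ∂z/∂x = −n_x/n_z = −0.89104 and ∂z/∂y = −n_y/n_z = 0.26913.
|∇z| = √(a²+b²) = 0.93080, so dip δ = arctan(0.93080) = 42.95°.
True thickness = vertical thickness × cos δ = 96 × cos 42.95° = 70.3 ft.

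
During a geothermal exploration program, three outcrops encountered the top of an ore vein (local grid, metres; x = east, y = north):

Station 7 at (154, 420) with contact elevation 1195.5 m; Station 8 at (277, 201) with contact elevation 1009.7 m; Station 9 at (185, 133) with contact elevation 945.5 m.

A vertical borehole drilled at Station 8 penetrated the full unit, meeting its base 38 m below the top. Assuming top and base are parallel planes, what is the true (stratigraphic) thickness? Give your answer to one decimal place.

Two edge vectors: Station 7→Station 8 = (123, -219, -185.8), Station 7→Station 9 = (31, -287, -250).
Normal n = (Station 7→Station 8) × (Station 7→Station 9) = (1425.4, 24990.2, -28512).
So ∂z/∂x = −n_x/n_z = 0.04999 and ∂z/∂y = −n_y/n_z = 0.87648.
|∇z| = √(a²+b²) = 0.87790, so dip δ = arctan(0.87790) = 41.28°.
True thickness = vertical thickness × cos δ = 38 × cos 41.28° = 28.6 m.

28.6 m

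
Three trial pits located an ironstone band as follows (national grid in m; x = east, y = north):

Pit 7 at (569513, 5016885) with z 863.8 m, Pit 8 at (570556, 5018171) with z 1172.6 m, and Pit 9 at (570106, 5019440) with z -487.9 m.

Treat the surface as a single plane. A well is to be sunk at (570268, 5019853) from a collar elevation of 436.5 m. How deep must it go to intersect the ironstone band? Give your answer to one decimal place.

Let the plane be z = a·x + b·y + c.
Pit 8−Pit 7: 1043a + 1286b = 308.8;  Pit 9−Pit 7: 593a + 2555b = −1351.7.
Solving gives a = 1.328557032, b = −0.837391123.
Then c = 863.8 − a·569513 − b·5016885 = 3445328.26.
At (570268, 5019853): z_contact = 757633.56 − 4203580.34 + 3445328.26 = -618.52 m.
Depth below ground = 436.5 − (-618.52) = 1055.0 m.

1055.0 m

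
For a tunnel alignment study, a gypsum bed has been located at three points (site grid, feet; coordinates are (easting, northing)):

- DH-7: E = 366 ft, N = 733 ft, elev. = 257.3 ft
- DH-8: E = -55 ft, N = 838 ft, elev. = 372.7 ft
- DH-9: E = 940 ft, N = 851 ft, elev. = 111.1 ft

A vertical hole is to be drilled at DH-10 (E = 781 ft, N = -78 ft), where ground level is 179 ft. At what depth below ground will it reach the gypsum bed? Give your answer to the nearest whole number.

Two edge vectors: DH-7→DH-8 = (-421, 105, 115.4), DH-7→DH-9 = (574, 118, -146.2).
Normal n = (DH-7→DH-8) × (DH-7→DH-9) = (-28968.2, 4689.4, -109948).
So ∂z/∂E = −n_x/n_z = −0.26347 and ∂z/∂N = −n_y/n_z = 0.04265.
Intercept c from DH-7: 257.3 + 96.43 − 31.26 = 322.47.
At (781, -78): z_contact = −205.8 − 3.3 + 322.47 = 113.4 ft.
Depth below ground = 179 − 113.4 = 66 ft.

66 ft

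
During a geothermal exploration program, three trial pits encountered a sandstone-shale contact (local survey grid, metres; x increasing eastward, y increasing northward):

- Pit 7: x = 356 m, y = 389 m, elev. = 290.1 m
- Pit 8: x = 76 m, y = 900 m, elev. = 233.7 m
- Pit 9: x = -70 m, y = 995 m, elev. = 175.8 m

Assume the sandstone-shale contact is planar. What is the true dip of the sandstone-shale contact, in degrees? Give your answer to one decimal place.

Two edge vectors: Pit 7→Pit 8 = (-280, 511, -56.4), Pit 7→Pit 9 = (-426, 606, -114.3).
Normal n = (Pit 7→Pit 8) × (Pit 7→Pit 9) = (-24228.9, -7977.6, 48006).
So ∂z/∂x = −n_x/n_z = 0.50471 and ∂z/∂y = −n_y/n_z = 0.16618.
Gradient magnitude |∇z| = √(a² + b²) = √(0.25473 + 0.02762) = 0.53136.
True dip = arctan(0.53136) = 28.0°, dipping toward WSW (azimuth ≈ 252°).

28.0°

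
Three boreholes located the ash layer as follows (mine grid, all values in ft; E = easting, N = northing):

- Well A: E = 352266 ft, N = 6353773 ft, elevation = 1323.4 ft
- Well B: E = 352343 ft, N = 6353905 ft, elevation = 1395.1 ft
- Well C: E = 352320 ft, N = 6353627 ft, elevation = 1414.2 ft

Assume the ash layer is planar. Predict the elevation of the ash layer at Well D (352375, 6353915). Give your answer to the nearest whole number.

Two edge vectors: Well A→Well B = (77, 132, 71.7), Well A→Well C = (54, -146, 90.8).
Normal n = (Well A→Well B) × (Well A→Well C) = (22453.8, -3119.8, -18370).
So ∂z/∂E = −n_x/n_z = 1.22230811 and ∂z/∂N = −n_y/n_z = −0.16983125.
Intercept c from Well A: 1323.4 − 430577.59 + 1079069.19 = 649815.00.
At (352375, 6353915): z = 430710.8 − 1079093.3 + 649815.00 = 1432.5 ft.

1433 ft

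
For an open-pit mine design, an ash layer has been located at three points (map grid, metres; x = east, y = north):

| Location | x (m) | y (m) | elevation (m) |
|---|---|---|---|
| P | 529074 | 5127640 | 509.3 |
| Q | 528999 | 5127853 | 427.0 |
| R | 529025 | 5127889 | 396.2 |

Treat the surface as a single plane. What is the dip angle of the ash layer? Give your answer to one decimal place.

34.8°

Two edge vectors: P→Q = (-75, 213, -82.3), P→R = (-49, 249, -113.1).
Normal n = (P→Q) × (P→R) = (-3597.6, -4449.8, -8238).
So ∂z/∂x = −n_x/n_z = −0.43671 and ∂z/∂y = −n_y/n_z = −0.54016.
Gradient magnitude |∇z| = √(a² + b²) = √(0.19071 + 0.29177) = 0.69461.
True dip = arctan(0.69461) = 34.8°, dipping toward NE (azimuth ≈ 039°).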